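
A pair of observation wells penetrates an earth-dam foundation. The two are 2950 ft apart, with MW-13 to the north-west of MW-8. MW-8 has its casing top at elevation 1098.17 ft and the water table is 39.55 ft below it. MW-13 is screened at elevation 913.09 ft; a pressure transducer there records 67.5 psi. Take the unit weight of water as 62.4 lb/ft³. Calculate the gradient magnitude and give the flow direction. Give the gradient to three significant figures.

i ≈ 0.00347; groundwater flows toward the south-east

Total head at MW-8: h = 1098.17 − 39.55 = 1058.62 ft.
Pressure head at MW-13: ψ = 144·P/γ = 144 × 67.5 / 62.4 = 155.77 ft.
Total head at MW-13: h = z + ψ = 913.09 + 155.77 = 1068.86 ft.
Head difference: h(MW-8) − h(MW-13) = 1058.62 − 1068.86 = -10.24 ft.
Hydraulic gradient: i = |Δh| / L = 10.24 / 2950 = 0.00347.
Flow is from higher to lower head: from MW-13 toward MW-8, i.e. toward the south-east.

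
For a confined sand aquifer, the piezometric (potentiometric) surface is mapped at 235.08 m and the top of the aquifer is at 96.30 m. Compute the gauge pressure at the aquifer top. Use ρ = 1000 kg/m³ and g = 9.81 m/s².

P ≈ 1360 kPa

Pressure head at the aquifer top: ψ = h − z = 235.08 − 96.30 = 138.78 m.
P = ρgψ = 1000 × 9.81 × 138.78 = 1361432 Pa ≈ 1360 kPa.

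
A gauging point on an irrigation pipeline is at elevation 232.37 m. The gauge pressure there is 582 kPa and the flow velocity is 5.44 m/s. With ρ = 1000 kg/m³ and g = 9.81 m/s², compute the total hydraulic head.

Pressure head ψ = P/(ρg) = 582×1000 / (1000 × 9.81) = 59.33 m.
Velocity head = v²/(2g) = 5.44² / (2 × 9.81) = 1.508 m.
h = z + ψ + v²/(2g) = 232.37 + 59.33 + 1.508 = 293.21 m.

h ≈ 293.21 m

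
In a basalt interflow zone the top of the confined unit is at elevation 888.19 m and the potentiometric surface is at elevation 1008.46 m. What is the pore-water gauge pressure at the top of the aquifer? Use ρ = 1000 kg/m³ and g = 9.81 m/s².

Pressure head at the aquifer top: ψ = h − z = 1008.46 − 888.19 = 120.27 m.
P = ρgψ = 1000 × 9.81 × 120.27 = 1179849 Pa ≈ 1180 kPa.

P ≈ 1180 kPa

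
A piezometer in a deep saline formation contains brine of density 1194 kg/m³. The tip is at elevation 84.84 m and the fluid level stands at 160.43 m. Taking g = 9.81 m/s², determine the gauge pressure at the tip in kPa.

Pressure head ψ = h − z = 160.43 − 84.84 = 75.59 m.
P = ρgψ = 1194 × 9.81 × 75.59 = 885396 Pa ≈ 885 kPa.

P ≈ 885 kPa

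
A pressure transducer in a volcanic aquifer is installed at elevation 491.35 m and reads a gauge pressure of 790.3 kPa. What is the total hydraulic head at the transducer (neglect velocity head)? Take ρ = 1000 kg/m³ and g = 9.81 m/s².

ψ = P/(ρg) = 790.3×1000 / (1000 × 9.81) = 80.56 m.
h = z + ψ = 491.35 + 80.56 = 571.91 m.

h ≈ 571.91 m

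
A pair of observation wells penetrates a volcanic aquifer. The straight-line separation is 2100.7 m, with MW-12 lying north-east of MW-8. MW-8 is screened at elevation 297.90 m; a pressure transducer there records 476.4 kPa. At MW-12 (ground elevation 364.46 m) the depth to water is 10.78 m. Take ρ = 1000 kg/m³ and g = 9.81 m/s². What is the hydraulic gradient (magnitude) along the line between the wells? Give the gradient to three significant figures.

i ≈ 0.00344

Pressure head at MW-8: ψ = P/(ρg) = 476.4×1000 / (1000 × 9.81) = 48.56 m.
Total head at MW-8: h = z + ψ = 297.90 + 48.56 = 346.46 m.
Total head at MW-12: h = 364.46 − 10.78 = 353.68 m.
Head difference: h(MW-8) − h(MW-12) = 346.46 − 353.68 = -7.22 m.
Hydraulic gradient: i = |Δh| / L = 7.22 / 2100.7 = 0.00344.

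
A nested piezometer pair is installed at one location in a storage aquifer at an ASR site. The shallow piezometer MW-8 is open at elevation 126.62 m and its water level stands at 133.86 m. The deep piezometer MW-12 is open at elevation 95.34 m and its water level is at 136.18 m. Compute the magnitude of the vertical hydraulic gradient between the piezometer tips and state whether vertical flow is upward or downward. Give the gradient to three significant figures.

|i_v| ≈ 0.0742; vertical flow is upward

Total head at MW-8: h = 133.86 m (water level in the standpipe).
Total head at MW-12: h = 136.18 m.
Δh = h(MW-8) − h(MW-12) = 133.86 − 136.18 = -2.32 m.
Vertical separation Δz = 126.62 − 95.34 = 31.28 m.
|i_v| = |Δh| / Δz = 2.32 / 31.28 = 0.0742.
Head is higher in the deep piezometer, so vertical flow is upward (discharge condition).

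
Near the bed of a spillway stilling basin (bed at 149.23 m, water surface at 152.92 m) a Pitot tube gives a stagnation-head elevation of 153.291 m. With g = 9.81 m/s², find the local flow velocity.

v ≈ 2.70 m/s

Near the bed, under hydrostatic conditions, the piezometric head (z + ψ) equals the free-surface elevation, 152.92 m.
Velocity head = total − piezometric = 153.291 − 152.92 = 0.371 m.
v = √(2g·h_v) = √(2 × 9.81 × 0.371) = 2.70 m/s.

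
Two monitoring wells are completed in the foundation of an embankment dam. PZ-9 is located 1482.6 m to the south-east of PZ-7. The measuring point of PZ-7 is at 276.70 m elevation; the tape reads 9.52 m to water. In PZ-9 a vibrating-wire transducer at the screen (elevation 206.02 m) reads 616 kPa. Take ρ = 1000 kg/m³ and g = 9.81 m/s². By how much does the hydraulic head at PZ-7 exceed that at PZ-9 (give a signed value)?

Total head at PZ-7: h = 276.70 − 9.52 = 267.18 m.
Pressure head at PZ-9: ψ = P/(ρg) = 616×1000 / (1000 × 9.81) = 62.79 m.
Total head at PZ-9: h = z + ψ = 206.02 + 62.79 = 268.81 m.
Head difference: h(PZ-7) − h(PZ-9) = 267.18 − 268.81 = -1.63 m.

Δh ≈ -1.63 m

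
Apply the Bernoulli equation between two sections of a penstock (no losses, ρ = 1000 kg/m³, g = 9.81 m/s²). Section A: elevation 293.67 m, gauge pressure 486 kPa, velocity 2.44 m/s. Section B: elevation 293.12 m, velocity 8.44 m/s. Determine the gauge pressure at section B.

P₂ ≈ 459 kPa

Pressure head at A: ψ₁ = P₁/(ρg) = 486×1000 / (1000 × 9.81) = 49.54 m.
Velocity heads: v₁²/2g = 2.44²/19.62 = 0.303 m; v₂²/2g = 8.44²/19.62 = 3.631 m.
Total head H = z₁ + ψ₁ + v₁²/2g = 293.67 + 49.54 + 0.303 = 343.51 m.
ψ₂ = H − z₂ − v₂²/2g = 343.51 − 293.12 − 3.631 = 46.76 m.
P₂ = ρgψ₂ = 1000 × 9.81 × 46.76 ≈ 459 kPa.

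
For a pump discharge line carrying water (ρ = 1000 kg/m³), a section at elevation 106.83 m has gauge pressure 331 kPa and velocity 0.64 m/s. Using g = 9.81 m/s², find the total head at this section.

h ≈ 140.59 m

Pressure head ψ = P/(ρg) = 331×1000 / (1000 × 9.81) = 33.74 m.
Velocity head = v²/(2g) = 0.64² / (2 × 9.81) = 0.021 m.
h = z + ψ + v²/(2g) = 106.83 + 33.74 + 0.021 = 140.59 m.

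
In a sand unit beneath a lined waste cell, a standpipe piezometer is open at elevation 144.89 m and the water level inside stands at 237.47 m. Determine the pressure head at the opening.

ψ ≈ 92.58 m

Total head h = 237.47 m (the water-surface elevation in the piezometer).
Pressure head ψ = h − z = 237.47 − 144.89 = 92.58 m.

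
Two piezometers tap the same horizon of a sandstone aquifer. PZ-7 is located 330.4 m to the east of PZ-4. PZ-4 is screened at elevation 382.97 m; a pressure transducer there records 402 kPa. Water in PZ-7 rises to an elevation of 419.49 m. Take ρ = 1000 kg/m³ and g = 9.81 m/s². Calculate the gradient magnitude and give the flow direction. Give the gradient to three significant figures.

i ≈ 0.0135; groundwater flows toward the east

Pressure head at PZ-4: ψ = P/(ρg) = 402×1000 / (1000 × 9.81) = 40.98 m.
Total head at PZ-4: h = z + ψ = 382.97 + 40.98 = 423.95 m.
Total head at PZ-7: h = 419.49 m (water level in the piezometer is the total head).
Head difference: h(PZ-4) − h(PZ-7) = 423.95 − 419.49 = 4.46 m.
Hydraulic gradient: i = |Δh| / L = 4.46 / 330.4 = 0.0135.
Flow is from higher to lower head: from PZ-4 toward PZ-7, i.e. toward the east.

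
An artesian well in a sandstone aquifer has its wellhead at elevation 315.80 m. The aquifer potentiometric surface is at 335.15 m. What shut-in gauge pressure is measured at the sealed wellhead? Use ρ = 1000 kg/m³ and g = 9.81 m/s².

Head above the cap: Δh = 335.15 − 315.80 = 19.35 m.
P = ρgΔh = 1000 × 9.81 × 19.35 = 189824 Pa ≈ 190 kPa.

P ≈ 190 kPa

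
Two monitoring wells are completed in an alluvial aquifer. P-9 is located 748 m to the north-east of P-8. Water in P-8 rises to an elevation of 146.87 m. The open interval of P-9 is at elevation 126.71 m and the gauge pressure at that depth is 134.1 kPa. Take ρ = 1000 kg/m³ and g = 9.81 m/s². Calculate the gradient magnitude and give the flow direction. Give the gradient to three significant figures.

Total head at P-8: h = 146.87 m (water level in the piezometer is the total head).
Pressure head at P-9: ψ = P/(ρg) = 134.1×1000 / (1000 × 9.81) = 13.67 m.
Total head at P-9: h = z + ψ = 126.71 + 13.67 = 140.38 m.
Head difference: h(P-8) − h(P-9) = 146.87 − 140.38 = 6.49 m.
Hydraulic gradient: i = |Δh| / L = 6.49 / 748 = 0.00868.
Flow is from higher to lower head: from P-8 toward P-9, i.e. toward the north-east.

i ≈ 0.00868; groundwater flows toward the north-east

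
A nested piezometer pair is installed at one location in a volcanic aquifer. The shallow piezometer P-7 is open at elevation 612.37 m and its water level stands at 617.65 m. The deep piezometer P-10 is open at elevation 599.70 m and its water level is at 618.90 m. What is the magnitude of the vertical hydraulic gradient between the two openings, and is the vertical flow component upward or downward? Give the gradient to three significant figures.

|i_v| ≈ 0.0987; vertical flow is upward

Total head at P-7: h = 617.65 m (water level in the standpipe).
Total head at P-10: h = 618.90 m.
Δh = h(P-7) − h(P-10) = 617.65 − 618.90 = -1.25 m.
Vertical separation Δz = 612.37 − 599.70 = 12.67 m.
|i_v| = |Δh| / Δz = 1.25 / 12.67 = 0.0987.
Head is higher in the deep piezometer, so vertical flow is upward (discharge condition).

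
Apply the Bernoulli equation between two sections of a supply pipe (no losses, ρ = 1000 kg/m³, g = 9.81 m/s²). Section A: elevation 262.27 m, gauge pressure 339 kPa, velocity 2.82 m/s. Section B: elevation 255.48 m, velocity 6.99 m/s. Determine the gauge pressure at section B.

Pressure head at A: ψ₁ = P₁/(ρg) = 339×1000 / (1000 × 9.81) = 34.56 m.
Velocity heads: v₁²/2g = 2.82²/19.62 = 0.405 m; v₂²/2g = 6.99²/19.62 = 2.490 m.
Total head H = z₁ + ψ₁ + v₁²/2g = 262.27 + 34.56 + 0.405 = 297.23 m.
ψ₂ = H − z₂ − v₂²/2g = 297.23 − 255.48 − 2.490 = 39.26 m.
P₂ = ρgψ₂ = 1000 × 9.81 × 39.26 ≈ 385 kPa.

P₂ ≈ 385 kPa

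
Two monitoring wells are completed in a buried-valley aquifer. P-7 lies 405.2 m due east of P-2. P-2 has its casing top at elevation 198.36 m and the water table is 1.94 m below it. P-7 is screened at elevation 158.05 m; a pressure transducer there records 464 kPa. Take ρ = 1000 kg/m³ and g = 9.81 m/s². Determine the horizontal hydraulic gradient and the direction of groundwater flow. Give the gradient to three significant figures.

Total head at P-2: h = 198.36 − 1.94 = 196.42 m.
Pressure head at P-7: ψ = P/(ρg) = 464×1000 / (1000 × 9.81) = 47.30 m.
Total head at P-7: h = z + ψ = 158.05 + 47.30 = 205.35 m.
Head difference: h(P-2) − h(P-7) = 196.42 − 205.35 = -8.93 m.
Hydraulic gradient: i = |Δh| / L = 8.93 / 405.2 = 0.0220.
Flow is from higher to lower head: from P-7 toward P-2, i.e. toward the west.

i ≈ 0.0220; groundwater flows toward the west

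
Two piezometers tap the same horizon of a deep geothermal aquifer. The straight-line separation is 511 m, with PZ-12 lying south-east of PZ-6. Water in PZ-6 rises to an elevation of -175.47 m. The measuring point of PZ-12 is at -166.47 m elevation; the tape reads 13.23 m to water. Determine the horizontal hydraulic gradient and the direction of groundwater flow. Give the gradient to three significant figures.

i ≈ 0.00828; groundwater flows toward the south-east

Total head at PZ-6: h = -175.47 m (water level in the piezometer is the total head).
Total head at PZ-12: h = -166.47 − 13.23 = -179.70 m.
Head difference: h(PZ-6) − h(PZ-12) = -175.47 − (-179.70) = 4.23 m.
Hydraulic gradient: i = |Δh| / L = 4.23 / 511 = 0.00828.
Flow is from higher to lower head: from PZ-6 toward PZ-12, i.e. toward the south-east.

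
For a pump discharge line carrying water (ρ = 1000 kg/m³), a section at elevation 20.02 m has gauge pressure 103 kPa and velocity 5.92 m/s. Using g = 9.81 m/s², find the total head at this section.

Pressure head ψ = P/(ρg) = 103×1000 / (1000 × 9.81) = 10.50 m.
Velocity head = v²/(2g) = 5.92² / (2 × 9.81) = 1.786 m.
h = z + ψ + v²/(2g) = 20.02 + 10.50 + 1.786 = 32.31 m.

h ≈ 32.31 m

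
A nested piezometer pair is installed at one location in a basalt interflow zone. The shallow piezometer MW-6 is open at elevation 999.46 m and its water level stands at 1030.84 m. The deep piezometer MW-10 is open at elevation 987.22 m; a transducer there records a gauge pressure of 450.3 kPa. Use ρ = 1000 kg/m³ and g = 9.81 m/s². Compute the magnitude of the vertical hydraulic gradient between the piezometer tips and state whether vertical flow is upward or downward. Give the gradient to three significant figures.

|i_v| ≈ 0.186; vertical flow is upward

Total head at MW-6: h = 1030.84 m (water level in the standpipe).
Pressure head at MW-10: ψ = P/(ρg) = 450.3×1000 / (1000 × 9.81) = 45.90 m.
Total head at MW-10: h = z + ψ = 987.22 + 45.90 = 1033.12 m.
Δh = h(MW-6) − h(MW-10) = 1030.84 − 1033.12 = -2.28 m.
Vertical separation Δz = 999.46 − 987.22 = 12.24 m.
|i_v| = |Δh| / Δz = 2.28 / 12.24 = 0.186.
Head is higher in the deep piezometer, so vertical flow is upward (discharge condition).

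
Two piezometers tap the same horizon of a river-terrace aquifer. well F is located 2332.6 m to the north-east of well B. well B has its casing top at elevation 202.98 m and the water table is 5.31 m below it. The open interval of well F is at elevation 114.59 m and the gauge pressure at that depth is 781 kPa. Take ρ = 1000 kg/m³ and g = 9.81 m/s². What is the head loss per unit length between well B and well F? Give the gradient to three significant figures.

i ≈ 0.00149 m/m

Total head at well B: h = 202.98 − 5.31 = 197.67 m.
Pressure head at well F: ψ = P/(ρg) = 781×1000 / (1000 × 9.81) = 79.61 m.
Total head at well F: h = z + ψ = 114.59 + 79.61 = 194.20 m.
Head difference: h(well B) − h(well F) = 197.67 − 194.20 = 3.47 m.
Hydraulic gradient: i = |Δh| / L = 3.47 / 2332.6 = 0.00149.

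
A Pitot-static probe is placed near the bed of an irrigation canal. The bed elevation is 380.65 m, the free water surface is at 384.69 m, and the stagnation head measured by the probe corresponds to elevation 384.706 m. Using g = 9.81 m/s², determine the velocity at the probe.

v ≈ 0.560 m/s

Near the bed, under hydrostatic conditions, the piezometric head (z + ψ) equals the free-surface elevation, 384.69 m.
Velocity head = total − piezometric = 384.706 − 384.69 = 0.016 m.
v = √(2g·h_v) = √(2 × 9.81 × 0.016) = 0.560 m/s.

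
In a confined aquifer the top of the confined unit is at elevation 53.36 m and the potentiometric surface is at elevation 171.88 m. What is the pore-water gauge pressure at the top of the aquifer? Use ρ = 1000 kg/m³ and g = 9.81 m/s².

Pressure head at the aquifer top: ψ = h − z = 171.88 − 53.36 = 118.52 m.
P = ρgψ = 1000 × 9.81 × 118.52 = 1162681 Pa ≈ 1160 kPa.

P ≈ 1160 kPa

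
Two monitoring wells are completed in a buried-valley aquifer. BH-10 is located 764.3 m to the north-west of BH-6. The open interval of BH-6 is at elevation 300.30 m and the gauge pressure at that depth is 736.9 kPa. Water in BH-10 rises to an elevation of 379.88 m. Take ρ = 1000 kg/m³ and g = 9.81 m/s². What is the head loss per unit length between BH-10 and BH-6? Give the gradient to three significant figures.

Pressure head at BH-6: ψ = P/(ρg) = 736.9×1000 / (1000 × 9.81) = 75.12 m.
Total head at BH-6: h = z + ψ = 300.30 + 75.12 = 375.42 m.
Total head at BH-10: h = 379.88 m (water level in the piezometer is the total head).
Head difference: h(BH-6) − h(BH-10) = 375.42 − 379.88 = -4.46 m.
Hydraulic gradient: i = |Δh| / L = 4.46 / 764.3 = 0.00584.

i ≈ 0.00584 m/m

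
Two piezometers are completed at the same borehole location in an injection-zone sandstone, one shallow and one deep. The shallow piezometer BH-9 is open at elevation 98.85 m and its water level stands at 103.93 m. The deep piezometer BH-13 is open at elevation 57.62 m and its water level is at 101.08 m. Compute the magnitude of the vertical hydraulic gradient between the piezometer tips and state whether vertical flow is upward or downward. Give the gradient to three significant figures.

Total head at BH-9: h = 103.93 m (water level in the standpipe).
Total head at BH-13: h = 101.08 m.
Δh = h(BH-9) − h(BH-13) = 103.93 − 101.08 = 2.85 m.
Vertical separation Δz = 98.85 − 57.62 = 41.23 m.
|i_v| = |Δh| / Δz = 2.85 / 41.23 = 0.0691.
Head is higher in the shallow piezometer, so vertical flow is downward (recharge condition).

|i_v| ≈ 0.0691; vertical flow is downward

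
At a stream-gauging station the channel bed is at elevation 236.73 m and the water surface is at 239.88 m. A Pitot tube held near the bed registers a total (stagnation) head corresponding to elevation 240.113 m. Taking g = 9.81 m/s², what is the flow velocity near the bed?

v ≈ 2.14 m/s

Near the bed, under hydrostatic conditions, the piezometric head (z + ψ) equals the free-surface elevation, 239.88 m.
Velocity head = total − piezometric = 240.113 − 239.88 = 0.233 m.
v = √(2g·h_v) = √(2 × 9.81 × 0.233) = 2.14 m/s.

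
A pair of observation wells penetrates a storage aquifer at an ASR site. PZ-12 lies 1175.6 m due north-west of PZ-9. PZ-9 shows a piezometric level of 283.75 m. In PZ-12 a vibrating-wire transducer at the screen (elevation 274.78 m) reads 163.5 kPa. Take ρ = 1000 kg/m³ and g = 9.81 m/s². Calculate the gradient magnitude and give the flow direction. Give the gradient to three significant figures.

Total head at PZ-9: h = 283.75 m (water level in the piezometer is the total head).
Pressure head at PZ-12: ψ = P/(ρg) = 163.5×1000 / (1000 × 9.81) = 16.67 m.
Total head at PZ-12: h = z + ψ = 274.78 + 16.67 = 291.45 m.
Head difference: h(PZ-9) − h(PZ-12) = 283.75 − 291.45 = -7.70 m.
Hydraulic gradient: i = |Δh| / L = 7.70 / 1175.6 = 0.00655.
Flow is from higher to lower head: from PZ-12 toward PZ-9, i.e. toward the south-east.

i ≈ 0.00655; groundwater flows toward the south-east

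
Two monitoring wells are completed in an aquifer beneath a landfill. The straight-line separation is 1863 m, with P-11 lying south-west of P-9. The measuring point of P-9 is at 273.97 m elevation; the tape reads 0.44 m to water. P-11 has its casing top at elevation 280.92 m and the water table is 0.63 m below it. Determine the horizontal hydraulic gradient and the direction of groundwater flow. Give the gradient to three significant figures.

Total head at P-9: h = 273.97 − 0.44 = 273.53 m.
Total head at P-11: h = 280.92 − 0.63 = 280.29 m.
Head difference: h(P-9) − h(P-11) = 273.53 − 280.29 = -6.76 m.
Hydraulic gradient: i = |Δh| / L = 6.76 / 1863 = 0.00363.
Flow is from higher to lower head: from P-11 toward P-9, i.e. toward the north-east.

i ≈ 0.00363; groundwater flows toward the north-east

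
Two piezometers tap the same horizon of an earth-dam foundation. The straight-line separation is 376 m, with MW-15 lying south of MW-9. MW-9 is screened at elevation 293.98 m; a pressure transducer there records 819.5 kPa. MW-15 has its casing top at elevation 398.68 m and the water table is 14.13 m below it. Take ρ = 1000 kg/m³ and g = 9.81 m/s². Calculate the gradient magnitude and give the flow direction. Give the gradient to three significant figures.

Pressure head at MW-9: ψ = P/(ρg) = 819.5×1000 / (1000 × 9.81) = 83.54 m.
Total head at MW-9: h = z + ψ = 293.98 + 83.54 = 377.52 m.
Total head at MW-15: h = 398.68 − 14.13 = 384.55 m.
Head difference: h(MW-9) − h(MW-15) = 377.52 − 384.55 = -7.03 m.
Hydraulic gradient: i = |Δh| / L = 7.03 / 376 = 0.0187.
Flow is from higher to lower head: from MW-15 toward MW-9, i.e. toward the north.

i ≈ 0.0187; groundwater flows toward the north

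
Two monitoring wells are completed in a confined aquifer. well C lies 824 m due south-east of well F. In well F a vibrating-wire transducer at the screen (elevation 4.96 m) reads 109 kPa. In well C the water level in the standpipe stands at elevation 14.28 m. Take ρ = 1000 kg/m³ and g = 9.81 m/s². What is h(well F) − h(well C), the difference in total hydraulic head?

Δh ≈ 1.79 m

Pressure head at well F: ψ = P/(ρg) = 109×1000 / (1000 × 9.81) = 11.11 m.
Total head at well F: h = z + ψ = 4.96 + 11.11 = 16.07 m.
Total head at well C: h = 14.28 m (water level in the piezometer is the total head).
Head difference: h(well F) − h(well C) = 16.07 − 14.28 = 1.79 m.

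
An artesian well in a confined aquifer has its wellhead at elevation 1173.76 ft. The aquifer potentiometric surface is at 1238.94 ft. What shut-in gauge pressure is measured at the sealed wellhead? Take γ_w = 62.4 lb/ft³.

Head above the cap: Δh = 1238.94 − 1173.76 = 65.18 ft.
P = γΔh/144 = 62.4 × 65.18 / 144 = 28.2 psi.

P ≈ 28.2 psi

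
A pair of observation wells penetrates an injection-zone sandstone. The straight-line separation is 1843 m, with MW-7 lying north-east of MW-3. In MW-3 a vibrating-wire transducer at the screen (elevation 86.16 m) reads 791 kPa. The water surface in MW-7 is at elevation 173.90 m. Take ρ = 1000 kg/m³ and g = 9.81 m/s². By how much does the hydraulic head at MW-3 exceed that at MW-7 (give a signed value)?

Pressure head at MW-3: ψ = P/(ρg) = 791×1000 / (1000 × 9.81) = 80.63 m.
Total head at MW-3: h = z + ψ = 86.16 + 80.63 = 166.79 m.
Total head at MW-7: h = 173.90 m (water level in the piezometer is the total head).
Head difference: h(MW-3) − h(MW-7) = 166.79 − 173.90 = -7.11 m.

Δh ≈ -7.11 m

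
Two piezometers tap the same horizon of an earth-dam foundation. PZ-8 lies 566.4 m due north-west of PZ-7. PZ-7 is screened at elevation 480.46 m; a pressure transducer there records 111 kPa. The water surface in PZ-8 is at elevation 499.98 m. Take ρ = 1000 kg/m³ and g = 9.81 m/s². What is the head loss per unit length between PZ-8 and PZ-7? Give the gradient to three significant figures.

i ≈ 0.0145 m/m

Pressure head at PZ-7: ψ = P/(ρg) = 111×1000 / (1000 × 9.81) = 11.31 m.
Total head at PZ-7: h = z + ψ = 480.46 + 11.31 = 491.77 m.
Total head at PZ-8: h = 499.98 m (water level in the piezometer is the total head).
Head difference: h(PZ-7) − h(PZ-8) = 491.77 − 499.98 = -8.21 m.
Hydraulic gradient: i = |Δh| / L = 8.21 / 566.4 = 0.0145.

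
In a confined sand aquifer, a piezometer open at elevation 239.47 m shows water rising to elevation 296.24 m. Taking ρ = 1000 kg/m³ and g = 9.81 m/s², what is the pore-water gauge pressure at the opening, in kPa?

Pressure head ψ = h − z = 296.24 − 239.47 = 56.77 m.
P = ρgψ = 1000 × 9.81 × 56.77 = 556914 Pa ≈ 557 kPa.

P ≈ 557 kPa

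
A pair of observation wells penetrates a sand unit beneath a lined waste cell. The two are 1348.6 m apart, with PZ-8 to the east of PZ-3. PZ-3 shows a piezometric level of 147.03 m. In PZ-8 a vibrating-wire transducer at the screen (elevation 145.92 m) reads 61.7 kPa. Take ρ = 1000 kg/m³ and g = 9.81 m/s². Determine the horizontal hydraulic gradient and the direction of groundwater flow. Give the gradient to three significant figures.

i ≈ 0.00384; groundwater flows toward the west

Total head at PZ-3: h = 147.03 m (water level in the piezometer is the total head).
Pressure head at PZ-8: ψ = P/(ρg) = 61.7×1000 / (1000 × 9.81) = 6.29 m.
Total head at PZ-8: h = z + ψ = 145.92 + 6.29 = 152.21 m.
Head difference: h(PZ-3) − h(PZ-8) = 147.03 − 152.21 = -5.18 m.
Hydraulic gradient: i = |Δh| / L = 5.18 / 1348.6 = 0.00384.
Flow is from higher to lower head: from PZ-8 toward PZ-3, i.e. toward the west.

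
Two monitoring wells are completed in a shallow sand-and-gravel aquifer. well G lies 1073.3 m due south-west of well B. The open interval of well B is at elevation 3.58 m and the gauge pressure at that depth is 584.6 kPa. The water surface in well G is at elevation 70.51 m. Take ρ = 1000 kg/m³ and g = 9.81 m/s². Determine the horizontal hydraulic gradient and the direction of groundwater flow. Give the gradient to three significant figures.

Pressure head at well B: ψ = P/(ρg) = 584.6×1000 / (1000 × 9.81) = 59.59 m.
Total head at well B: h = z + ψ = 3.58 + 59.59 = 63.17 m.
Total head at well G: h = 70.51 m (water level in the piezometer is the total head).
Head difference: h(well B) − h(well G) = 63.17 − 70.51 = -7.34 m.
Hydraulic gradient: i = |Δh| / L = 7.34 / 1073.3 = 0.00684.
Flow is from higher to lower head: from well G toward well B, i.e. toward the north-east.

i ≈ 0.00684; groundwater flows toward the north-east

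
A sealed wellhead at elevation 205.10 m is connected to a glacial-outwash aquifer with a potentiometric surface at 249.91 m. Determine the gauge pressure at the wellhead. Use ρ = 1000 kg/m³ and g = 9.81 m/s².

Head above the cap: Δh = 249.91 − 205.10 = 44.81 m.
P = ρgΔh = 1000 × 9.81 × 44.81 = 439586 Pa ≈ 440 kPa.

P ≈ 440 kPa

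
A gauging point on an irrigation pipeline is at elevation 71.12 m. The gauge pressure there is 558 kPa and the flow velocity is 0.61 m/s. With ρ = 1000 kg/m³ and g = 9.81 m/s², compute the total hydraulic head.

Pressure head ψ = P/(ρg) = 558×1000 / (1000 × 9.81) = 56.88 m.
Velocity head = v²/(2g) = 0.61² / (2 × 9.81) = 0.019 m.
h = z + ψ + v²/(2g) = 71.12 + 56.88 + 0.019 = 128.02 m.

h ≈ 128.02 m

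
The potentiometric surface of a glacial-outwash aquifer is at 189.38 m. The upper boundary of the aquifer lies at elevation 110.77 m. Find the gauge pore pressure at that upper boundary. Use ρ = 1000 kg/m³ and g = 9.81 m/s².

P ≈ 771 kPa

Pressure head at the aquifer top: ψ = h − z = 189.38 − 110.77 = 78.61 m.
P = ρgψ = 1000 × 9.81 × 78.61 = 771164 Pa ≈ 771 kPa.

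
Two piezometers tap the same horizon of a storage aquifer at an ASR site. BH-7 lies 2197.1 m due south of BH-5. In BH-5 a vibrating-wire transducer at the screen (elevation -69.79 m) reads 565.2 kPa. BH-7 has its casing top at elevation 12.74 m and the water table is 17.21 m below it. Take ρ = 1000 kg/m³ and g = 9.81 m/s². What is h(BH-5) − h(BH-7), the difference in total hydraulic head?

Pressure head at BH-5: ψ = P/(ρg) = 565.2×1000 / (1000 × 9.81) = 57.61 m.
Total head at BH-5: h = z + ψ = -69.79 + 57.61 = -12.18 m.
Total head at BH-7: h = 12.74 − 17.21 = -4.47 m.
Head difference: h(BH-5) − h(BH-7) = -12.18 − (-4.47) = -7.71 m.

Δh ≈ -7.71 m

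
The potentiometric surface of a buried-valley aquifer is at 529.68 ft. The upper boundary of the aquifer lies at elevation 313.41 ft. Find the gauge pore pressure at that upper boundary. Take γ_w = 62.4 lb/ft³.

Pressure head at the aquifer top: ψ = h − z = 529.68 − 313.41 = 216.27 ft.
P = γψ/144 = 62.4 × 216.27 / 144 = 93.7 psi.

P ≈ 93.7 psi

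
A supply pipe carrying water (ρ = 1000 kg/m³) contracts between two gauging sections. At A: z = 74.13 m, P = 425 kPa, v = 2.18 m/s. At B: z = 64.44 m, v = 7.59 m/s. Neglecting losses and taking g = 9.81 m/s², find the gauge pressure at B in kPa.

P₂ ≈ 494 kPa

Pressure head at A: ψ₁ = P₁/(ρg) = 425×1000 / (1000 × 9.81) = 43.32 m.
Velocity heads: v₁²/2g = 2.18²/19.62 = 0.242 m; v₂²/2g = 7.59²/19.62 = 2.936 m.
Total head H = z₁ + ψ₁ + v₁²/2g = 74.13 + 43.32 + 0.242 = 117.69 m.
ψ₂ = H − z₂ − v₂²/2g = 117.69 − 64.44 − 2.936 = 50.31 m.
P₂ = ρgψ₂ = 1000 × 9.81 × 50.31 ≈ 494 kPa.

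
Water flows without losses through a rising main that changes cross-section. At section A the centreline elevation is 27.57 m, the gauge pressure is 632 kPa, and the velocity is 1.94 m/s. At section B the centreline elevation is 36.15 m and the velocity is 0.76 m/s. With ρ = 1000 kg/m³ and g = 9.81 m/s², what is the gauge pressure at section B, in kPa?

Pressure head at A: ψ₁ = P₁/(ρg) = 632×1000 / (1000 × 9.81) = 64.42 m.
Velocity heads: v₁²/2g = 1.94²/19.62 = 0.192 m; v₂²/2g = 0.76²/19.62 = 0.029 m.
Total head H = z₁ + ψ₁ + v₁²/2g = 27.57 + 64.42 + 0.192 = 92.18 m.
ψ₂ = H − z₂ − v₂²/2g = 92.18 − 36.15 − 0.029 = 56.00 m.
P₂ = ρgψ₂ = 1000 × 9.81 × 56.00 ≈ 549 kPa.

P₂ ≈ 549 kPa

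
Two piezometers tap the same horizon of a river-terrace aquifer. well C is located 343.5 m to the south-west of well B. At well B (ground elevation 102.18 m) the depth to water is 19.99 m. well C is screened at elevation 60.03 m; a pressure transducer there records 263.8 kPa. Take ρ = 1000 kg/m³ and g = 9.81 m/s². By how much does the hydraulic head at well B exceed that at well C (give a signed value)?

Total head at well B: h = 102.18 − 19.99 = 82.19 m.
Pressure head at well C: ψ = P/(ρg) = 263.8×1000 / (1000 × 9.81) = 26.89 m.
Total head at well C: h = z + ψ = 60.03 + 26.89 = 86.92 m.
Head difference: h(well B) − h(well C) = 82.19 − 86.92 = -4.73 m.

Δh ≈ -4.73 m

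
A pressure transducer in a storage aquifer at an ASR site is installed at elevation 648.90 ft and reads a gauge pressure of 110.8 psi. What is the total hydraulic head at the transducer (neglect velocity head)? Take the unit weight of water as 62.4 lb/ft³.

ψ = 144·P/γ = 144 × 110.8 / 62.4 = 255.69 ft.
h = z + ψ = 648.90 + 255.69 = 904.59 ft.

h ≈ 904.59 ft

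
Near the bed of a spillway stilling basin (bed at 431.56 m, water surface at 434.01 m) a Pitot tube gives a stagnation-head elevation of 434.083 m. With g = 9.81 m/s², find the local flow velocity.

v ≈ 1.20 m/s

Near the bed, under hydrostatic conditions, the piezometric head (z + ψ) equals the free-surface elevation, 434.01 m.
Velocity head = total − piezometric = 434.083 − 434.01 = 0.073 m.
v = √(2g·h_v) = √(2 × 9.81 × 0.073) = 1.20 m/s.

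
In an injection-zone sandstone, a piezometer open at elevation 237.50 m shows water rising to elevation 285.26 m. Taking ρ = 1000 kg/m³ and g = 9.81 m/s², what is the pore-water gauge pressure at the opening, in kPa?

Pressure head ψ = h − z = 285.26 − 237.50 = 47.76 m.
P = ρgψ = 1000 × 9.81 × 47.76 = 468526 Pa ≈ 469 kPa.

P ≈ 469 kPa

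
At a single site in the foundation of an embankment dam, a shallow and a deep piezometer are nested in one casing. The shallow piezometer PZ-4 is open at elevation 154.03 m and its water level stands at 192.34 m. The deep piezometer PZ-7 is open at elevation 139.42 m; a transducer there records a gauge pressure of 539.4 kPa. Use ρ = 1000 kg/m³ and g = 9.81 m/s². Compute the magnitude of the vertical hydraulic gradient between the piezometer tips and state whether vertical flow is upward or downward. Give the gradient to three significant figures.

|i_v| ≈ 0.141; vertical flow is upward

Total head at PZ-4: h = 192.34 m (water level in the standpipe).
Pressure head at PZ-7: ψ = P/(ρg) = 539.4×1000 / (1000 × 9.81) = 54.98 m.
Total head at PZ-7: h = z + ψ = 139.42 + 54.98 = 194.40 m.
Δh = h(PZ-4) − h(PZ-7) = 192.34 − 194.40 = -2.06 m.
Vertical separation Δz = 154.03 − 139.42 = 14.61 m.
|i_v| = |Δh| / Δz = 2.06 / 14.61 = 0.141.
Head is higher in the deep piezometer, so vertical flow is upward (discharge condition).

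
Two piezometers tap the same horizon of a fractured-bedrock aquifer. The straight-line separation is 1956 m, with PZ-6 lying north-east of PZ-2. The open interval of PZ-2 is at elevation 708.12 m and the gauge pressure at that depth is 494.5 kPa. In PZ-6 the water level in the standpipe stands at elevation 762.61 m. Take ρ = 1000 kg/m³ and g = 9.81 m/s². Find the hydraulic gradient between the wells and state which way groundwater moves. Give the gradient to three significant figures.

Pressure head at PZ-2: ψ = P/(ρg) = 494.5×1000 / (1000 × 9.81) = 50.41 m.
Total head at PZ-2: h = z + ψ = 708.12 + 50.41 = 758.53 m.
Total head at PZ-6: h = 762.61 m (water level in the piezometer is the total head).
Head difference: h(PZ-2) − h(PZ-6) = 758.53 − 762.61 = -4.08 m.
Hydraulic gradient: i = |Δh| / L = 4.08 / 1956 = 0.00209.
Flow is from higher to lower head: from PZ-6 toward PZ-2, i.e. toward the south-west.

i ≈ 0.00209; groundwater flows toward the south-west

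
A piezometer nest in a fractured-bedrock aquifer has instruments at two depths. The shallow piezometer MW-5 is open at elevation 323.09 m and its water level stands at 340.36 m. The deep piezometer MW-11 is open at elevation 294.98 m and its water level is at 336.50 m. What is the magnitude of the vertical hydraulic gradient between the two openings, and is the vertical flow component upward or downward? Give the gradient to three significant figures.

|i_v| ≈ 0.137; vertical flow is downward

Total head at MW-5: h = 340.36 m (water level in the standpipe).
Total head at MW-11: h = 336.50 m.
Δh = h(MW-5) − h(MW-11) = 340.36 − 336.50 = 3.86 m.
Vertical separation Δz = 323.09 − 294.98 = 28.11 m.
|i_v| = |Δh| / Δz = 3.86 / 28.11 = 0.137.
Head is higher in the shallow piezometer, so vertical flow is downward (recharge condition).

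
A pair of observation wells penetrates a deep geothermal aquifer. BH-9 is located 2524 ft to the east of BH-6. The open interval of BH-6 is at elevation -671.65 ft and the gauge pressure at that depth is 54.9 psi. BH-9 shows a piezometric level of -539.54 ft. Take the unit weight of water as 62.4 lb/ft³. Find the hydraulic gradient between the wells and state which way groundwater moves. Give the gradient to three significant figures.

Pressure head at BH-6: ψ = 144·P/γ = 144 × 54.9 / 62.4 = 126.69 ft.
Total head at BH-6: h = z + ψ = -671.65 + 126.69 = -544.96 ft.
Total head at BH-9: h = -539.54 ft (water level in the piezometer is the total head).
Head difference: h(BH-6) − h(BH-9) = -544.96 − (-539.54) = -5.42 ft.
Hydraulic gradient: i = |Δh| / L = 5.42 / 2524 = 0.00215.
Flow is from higher to lower head: from BH-9 toward BH-6, i.e. toward the west.

i ≈ 0.00215; groundwater flows toward the west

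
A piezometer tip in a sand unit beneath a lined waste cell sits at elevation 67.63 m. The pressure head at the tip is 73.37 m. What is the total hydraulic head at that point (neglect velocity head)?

h = z + ψ = 67.63 + 73.37 = 141.00 m.

h ≈ 141.00 m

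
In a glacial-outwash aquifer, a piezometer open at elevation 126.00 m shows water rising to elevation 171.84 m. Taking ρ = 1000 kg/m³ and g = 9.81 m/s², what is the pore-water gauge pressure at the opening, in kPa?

Pressure head ψ = h − z = 171.84 − 126.00 = 45.84 m.
P = ρgψ = 1000 × 9.81 × 45.84 = 449690 Pa ≈ 450 kPa.

P ≈ 450 kPa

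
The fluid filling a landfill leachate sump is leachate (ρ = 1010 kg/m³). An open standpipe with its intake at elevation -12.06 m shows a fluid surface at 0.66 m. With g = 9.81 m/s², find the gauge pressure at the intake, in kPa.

Pressure head ψ = h − z = 0.66 − (-12.06) = 12.72 m.
P = ρgψ = 1010 × 9.81 × 12.72 = 126031 Pa ≈ 126 kPa.

P ≈ 126 kPa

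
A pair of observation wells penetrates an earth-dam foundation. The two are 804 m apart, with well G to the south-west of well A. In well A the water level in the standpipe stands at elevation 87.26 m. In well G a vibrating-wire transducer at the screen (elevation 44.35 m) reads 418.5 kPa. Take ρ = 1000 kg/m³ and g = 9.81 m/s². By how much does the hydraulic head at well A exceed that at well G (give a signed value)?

Total head at well A: h = 87.26 m (water level in the piezometer is the total head).
Pressure head at well G: ψ = P/(ρg) = 418.5×1000 / (1000 × 9.81) = 42.66 m.
Total head at well G: h = z + ψ = 44.35 + 42.66 = 87.01 m.
Head difference: h(well A) − h(well G) = 87.26 − 87.01 = 0.25 m.

Δh ≈ 0.25 m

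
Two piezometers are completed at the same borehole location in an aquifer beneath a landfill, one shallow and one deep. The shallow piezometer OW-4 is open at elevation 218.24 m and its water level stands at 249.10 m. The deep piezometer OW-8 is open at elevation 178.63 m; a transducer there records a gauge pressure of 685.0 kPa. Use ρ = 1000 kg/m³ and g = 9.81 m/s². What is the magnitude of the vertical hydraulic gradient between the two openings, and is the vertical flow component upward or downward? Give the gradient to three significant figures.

Total head at OW-4: h = 249.10 m (water level in the standpipe).
Pressure head at OW-8: ψ = P/(ρg) = 685.0×1000 / (1000 × 9.81) = 69.83 m.
Total head at OW-8: h = z + ψ = 178.63 + 69.83 = 248.46 m.
Δh = h(OW-4) − h(OW-8) = 249.10 − 248.46 = 0.64 m.
Vertical separation Δz = 218.24 − 178.63 = 39.61 m.
|i_v| = |Δh| / Δz = 0.64 / 39.61 = 0.0162.
Head is higher in the shallow piezometer, so vertical flow is downward (recharge condition).

|i_v| ≈ 0.0162; vertical flow is downward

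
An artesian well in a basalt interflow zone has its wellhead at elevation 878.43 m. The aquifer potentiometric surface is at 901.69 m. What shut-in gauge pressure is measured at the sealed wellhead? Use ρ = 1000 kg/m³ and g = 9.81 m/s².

P ≈ 228 kPa

Head above the cap: Δh = 901.69 − 878.43 = 23.26 m.
P = ρgΔh = 1000 × 9.81 × 23.26 = 228181 Pa ≈ 228 kPa.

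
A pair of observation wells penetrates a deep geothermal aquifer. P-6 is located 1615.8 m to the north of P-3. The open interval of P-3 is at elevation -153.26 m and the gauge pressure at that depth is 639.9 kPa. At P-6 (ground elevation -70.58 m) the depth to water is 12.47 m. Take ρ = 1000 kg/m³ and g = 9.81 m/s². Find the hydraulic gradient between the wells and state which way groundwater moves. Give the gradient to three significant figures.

Pressure head at P-3: ψ = P/(ρg) = 639.9×1000 / (1000 × 9.81) = 65.23 m.
Total head at P-3: h = z + ψ = -153.26 + 65.23 = -88.03 m.
Total head at P-6: h = -70.58 − 12.47 = -83.05 m.
Head difference: h(P-3) − h(P-6) = -88.03 − (-83.05) = -4.98 m.
Hydraulic gradient: i = |Δh| / L = 4.98 / 1615.8 = 0.00308.
Flow is from higher to lower head: from P-6 toward P-3, i.e. toward the south.

i ≈ 0.00308; groundwater flows toward the south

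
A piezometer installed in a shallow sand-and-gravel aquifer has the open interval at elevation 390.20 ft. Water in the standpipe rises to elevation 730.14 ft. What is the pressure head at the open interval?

Total head h = 730.14 ft (the water-surface elevation in the piezometer).
Pressure head ψ = h − z = 730.14 − 390.20 = 339.94 ft.

ψ ≈ 339.94 ft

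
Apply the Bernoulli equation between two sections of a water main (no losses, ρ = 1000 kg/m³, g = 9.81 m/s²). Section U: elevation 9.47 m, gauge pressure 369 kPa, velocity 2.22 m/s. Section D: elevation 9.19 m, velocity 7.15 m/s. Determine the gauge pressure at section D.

Pressure head at U: ψ₁ = P₁/(ρg) = 369×1000 / (1000 × 9.81) = 37.61 m.
Velocity heads: v₁²/2g = 2.22²/19.62 = 0.251 m; v₂²/2g = 7.15²/19.62 = 2.606 m.
Total head H = z₁ + ψ₁ + v₁²/2g = 9.47 + 37.61 + 0.251 = 47.33 m.
ψ₂ = H − z₂ − v₂²/2g = 47.33 − 9.19 − 2.606 = 35.53 m.
P₂ = ρgψ₂ = 1000 × 9.81 × 35.53 ≈ 349 kPa.

P₂ ≈ 349 kPa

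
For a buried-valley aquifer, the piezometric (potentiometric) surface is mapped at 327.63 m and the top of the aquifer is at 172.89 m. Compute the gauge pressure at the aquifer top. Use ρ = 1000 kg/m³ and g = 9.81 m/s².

Pressure head at the aquifer top: ψ = h − z = 327.63 − 172.89 = 154.74 m.
P = ρgψ = 1000 × 9.81 × 154.74 = 1517999 Pa ≈ 1520 kPa.

P ≈ 1520 kPa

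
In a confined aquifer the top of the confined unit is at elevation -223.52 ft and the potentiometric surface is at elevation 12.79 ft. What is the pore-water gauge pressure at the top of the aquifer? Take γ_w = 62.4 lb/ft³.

Pressure head at the aquifer top: ψ = h − z = 12.79 − (-223.52) = 236.31 ft.
P = γψ/144 = 62.4 × 236.31 / 144 = 102 psi.

P ≈ 102 psi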